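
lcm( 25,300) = 300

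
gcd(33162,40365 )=3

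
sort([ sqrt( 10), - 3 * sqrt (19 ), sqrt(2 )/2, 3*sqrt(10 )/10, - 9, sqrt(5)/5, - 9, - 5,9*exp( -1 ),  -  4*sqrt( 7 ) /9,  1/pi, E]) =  [ - 3*sqrt(19), - 9, - 9 ,  -  5, - 4*sqrt( 7 ) /9,1/pi,sqrt( 5 )/5, sqrt(2 ) /2 , 3*sqrt( 10 )/10,E,sqrt(10 ) , 9 *exp( - 1) ]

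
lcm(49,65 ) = 3185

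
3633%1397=839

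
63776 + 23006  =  86782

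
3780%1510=760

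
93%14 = 9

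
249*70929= 17661321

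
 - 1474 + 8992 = 7518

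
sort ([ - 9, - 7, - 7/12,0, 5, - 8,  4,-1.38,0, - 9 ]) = [ - 9, - 9, - 8 , - 7, - 1.38, - 7/12, 0,  0,4, 5 ]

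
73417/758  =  96+ 649/758 =96.86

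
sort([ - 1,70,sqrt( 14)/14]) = [  -  1, sqrt( 14)/14 , 70 ]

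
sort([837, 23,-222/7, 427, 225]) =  [-222/7, 23, 225, 427, 837]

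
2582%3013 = 2582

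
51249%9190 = 5299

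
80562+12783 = 93345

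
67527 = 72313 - 4786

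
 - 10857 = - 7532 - 3325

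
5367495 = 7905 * 679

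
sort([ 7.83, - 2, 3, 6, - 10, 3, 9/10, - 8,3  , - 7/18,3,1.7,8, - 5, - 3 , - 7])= [  -  10, - 8,  -  7, - 5,-3,-2, - 7/18,9/10,1.7,3,3,3 , 3, 6,7.83, 8]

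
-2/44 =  - 1  +  21/22 = - 0.05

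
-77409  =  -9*8601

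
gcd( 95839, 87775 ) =1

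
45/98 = 45/98=0.46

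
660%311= 38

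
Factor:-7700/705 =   -  1540/141 = - 2^2*3^( - 1 )*5^1*7^1 * 11^1*47^(-1) 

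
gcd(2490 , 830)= 830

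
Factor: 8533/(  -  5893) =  - 7^1*23^1*53^1*71^( - 1 )*83^(  -  1) 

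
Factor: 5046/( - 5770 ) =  - 3^1* 5^(  -  1 )*29^2*577^( - 1) = -  2523/2885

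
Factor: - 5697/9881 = -3^3*41^(  -  1 )*211^1*241^( - 1 )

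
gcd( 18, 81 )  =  9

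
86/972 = 43/486 = 0.09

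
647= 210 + 437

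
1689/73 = 23+10/73 = 23.14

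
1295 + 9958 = 11253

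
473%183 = 107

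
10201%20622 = 10201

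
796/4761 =796/4761 = 0.17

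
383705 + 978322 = 1362027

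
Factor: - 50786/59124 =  -2^( - 1) * 3^( - 1 )*13^( - 1) * 67^1 = - 67/78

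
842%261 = 59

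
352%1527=352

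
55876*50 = 2793800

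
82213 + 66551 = 148764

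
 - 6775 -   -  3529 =-3246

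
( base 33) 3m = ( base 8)171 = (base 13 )94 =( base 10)121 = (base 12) a1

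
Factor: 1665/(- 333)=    - 5= - 5^1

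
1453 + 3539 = 4992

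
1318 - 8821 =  - 7503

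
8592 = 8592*1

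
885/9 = 295/3 = 98.33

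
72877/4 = 72877/4= 18219.25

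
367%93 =88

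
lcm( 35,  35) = 35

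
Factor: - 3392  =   - 2^6*53^1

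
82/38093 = 82/38093 = 0.00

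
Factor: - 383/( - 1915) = 5^(-1) =1/5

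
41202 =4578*9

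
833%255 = 68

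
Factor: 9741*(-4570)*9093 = -404787352410 = - 2^1*3^2*5^1*7^1*17^1 *191^1  *  433^1 * 457^1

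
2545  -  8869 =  - 6324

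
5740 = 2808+2932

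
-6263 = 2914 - 9177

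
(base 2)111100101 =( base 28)H9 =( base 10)485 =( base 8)745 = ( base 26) IH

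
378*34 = 12852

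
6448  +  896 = 7344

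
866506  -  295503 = 571003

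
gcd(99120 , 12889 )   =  1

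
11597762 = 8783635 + 2814127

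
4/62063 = 4/62063=   0.00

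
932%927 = 5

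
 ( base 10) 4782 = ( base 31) 4U8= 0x12ae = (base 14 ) 1A58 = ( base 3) 20120010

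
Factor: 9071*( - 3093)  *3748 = -105156148044 = - 2^2*3^1 * 47^1*193^1*937^1* 1031^1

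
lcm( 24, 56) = 168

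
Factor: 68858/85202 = 13^(- 1)*29^( - 1 )*113^ ( - 1)*34429^1 = 34429/42601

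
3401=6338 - 2937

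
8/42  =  4/21= 0.19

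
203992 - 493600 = - 289608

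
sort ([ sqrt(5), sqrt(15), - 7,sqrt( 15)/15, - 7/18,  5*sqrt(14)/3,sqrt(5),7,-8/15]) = [ - 7,  -  8/15, - 7/18, sqrt( 15)/15,sqrt( 5),sqrt( 5),sqrt( 15 ), 5*sqrt( 14)/3,7 ] 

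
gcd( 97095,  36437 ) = 1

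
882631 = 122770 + 759861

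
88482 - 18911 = 69571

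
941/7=134 + 3/7 = 134.43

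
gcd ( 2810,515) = 5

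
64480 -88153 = -23673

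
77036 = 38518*2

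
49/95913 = 49/95913 = 0.00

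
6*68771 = 412626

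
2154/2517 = 718/839=0.86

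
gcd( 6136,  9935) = 1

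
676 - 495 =181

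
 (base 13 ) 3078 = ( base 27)94L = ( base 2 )1101000100010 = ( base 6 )50550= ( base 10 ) 6690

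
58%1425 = 58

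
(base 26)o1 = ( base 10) 625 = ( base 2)1001110001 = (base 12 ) 441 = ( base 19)1DH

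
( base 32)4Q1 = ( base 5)124204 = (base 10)4929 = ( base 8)11501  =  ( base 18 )f3f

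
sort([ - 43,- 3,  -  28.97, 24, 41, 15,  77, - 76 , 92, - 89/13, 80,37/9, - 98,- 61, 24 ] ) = [  -  98, - 76,-61, -43 , - 28.97 , - 89/13, - 3 , 37/9,15 , 24,24,41, 77, 80,92]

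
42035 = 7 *6005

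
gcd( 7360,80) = 80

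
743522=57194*13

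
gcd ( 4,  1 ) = 1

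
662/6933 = 662/6933 = 0.10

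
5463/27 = 202+1/3= 202.33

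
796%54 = 40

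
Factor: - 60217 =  - 60217^1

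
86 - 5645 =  - 5559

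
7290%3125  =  1040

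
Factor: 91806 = 2^1*3^1 * 11^1*13^1 *107^1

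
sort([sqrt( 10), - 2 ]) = [ -2 , sqrt( 10) ] 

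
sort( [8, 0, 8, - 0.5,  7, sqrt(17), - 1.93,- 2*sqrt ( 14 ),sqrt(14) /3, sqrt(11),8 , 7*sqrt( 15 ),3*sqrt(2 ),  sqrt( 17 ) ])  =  [ - 2*sqrt(14 ), - 1.93, - 0.5,  0 , sqrt ( 14 )/3, sqrt( 11 ), sqrt( 17),  sqrt(17 ), 3*sqrt ( 2),7, 8, 8,8, 7*sqrt(15 )]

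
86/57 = 86/57  =  1.51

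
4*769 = 3076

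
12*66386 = 796632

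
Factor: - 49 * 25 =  - 5^2 * 7^2 =- 1225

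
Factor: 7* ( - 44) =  - 308=- 2^2*7^1*11^1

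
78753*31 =2441343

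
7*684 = 4788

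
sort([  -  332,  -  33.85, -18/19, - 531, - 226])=[ - 531, - 332,-226, - 33.85, - 18/19 ]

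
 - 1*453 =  - 453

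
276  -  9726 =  - 9450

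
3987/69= 57+ 18/23 =57.78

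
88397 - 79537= 8860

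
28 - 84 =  - 56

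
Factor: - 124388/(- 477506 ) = 2^1*11^2*929^(-1 ) = 242/929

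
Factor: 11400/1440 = 2^ (-2 )*3^( - 1) * 5^1*19^1 =95/12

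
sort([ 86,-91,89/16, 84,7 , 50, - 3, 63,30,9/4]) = [ - 91 , - 3,9/4,89/16,7,30,50,63, 84,86 ] 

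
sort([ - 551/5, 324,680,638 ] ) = [ - 551/5, 324, 638 , 680] 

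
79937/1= 79937 = 79937.00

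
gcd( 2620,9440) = 20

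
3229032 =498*6484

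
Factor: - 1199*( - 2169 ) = 2600631 = 3^2 * 11^1*109^1*241^1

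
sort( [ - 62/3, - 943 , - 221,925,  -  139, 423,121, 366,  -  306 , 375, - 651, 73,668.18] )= [ - 943, - 651, - 306, - 221, - 139, - 62/3, 73, 121, 366 , 375, 423, 668.18,925 ]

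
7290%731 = 711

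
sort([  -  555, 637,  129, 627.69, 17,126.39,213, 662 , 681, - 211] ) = [-555, - 211, 17, 126.39, 129 , 213, 627.69, 637,662,681]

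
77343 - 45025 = 32318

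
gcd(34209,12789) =63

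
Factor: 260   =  2^2*5^1*13^1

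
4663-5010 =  - 347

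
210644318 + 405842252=616486570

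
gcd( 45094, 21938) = 14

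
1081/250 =1081/250= 4.32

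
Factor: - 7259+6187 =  - 2^4*67^1=-1072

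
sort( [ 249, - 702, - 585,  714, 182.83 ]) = [ - 702, - 585,182.83,249,714 ] 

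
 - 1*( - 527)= 527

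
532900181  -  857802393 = -324902212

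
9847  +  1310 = 11157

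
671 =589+82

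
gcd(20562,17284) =298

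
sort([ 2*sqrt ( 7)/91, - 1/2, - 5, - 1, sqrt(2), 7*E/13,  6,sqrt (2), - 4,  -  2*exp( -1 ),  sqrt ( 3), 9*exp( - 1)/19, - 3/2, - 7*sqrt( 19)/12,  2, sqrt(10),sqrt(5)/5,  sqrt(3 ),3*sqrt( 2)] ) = [  -  5, - 4, - 7*sqrt(19 )/12, - 3/2,  -  1,-2*exp(-1),-1/2,2* sqrt( 7)/91, 9 *exp( - 1)/19,  sqrt ( 5 ) /5,  sqrt(2), sqrt ( 2 ), 7*E/13 , sqrt( 3),sqrt (3 ),  2,  sqrt (10), 3*sqrt(2),6 ]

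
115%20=15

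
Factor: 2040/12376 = 15/91 = 3^1*5^1*7^(  -  1)*13^( - 1)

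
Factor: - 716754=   -  2^1*3^1*17^1*7027^1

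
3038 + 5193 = 8231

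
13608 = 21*648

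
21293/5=4258 + 3/5 = 4258.60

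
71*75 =5325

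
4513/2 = 2256 + 1/2=2256.50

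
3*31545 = 94635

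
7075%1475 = 1175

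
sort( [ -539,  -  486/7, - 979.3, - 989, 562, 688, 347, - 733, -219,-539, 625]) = [ - 989,- 979.3, - 733, - 539, - 539, - 219, - 486/7, 347, 562,625,  688 ] 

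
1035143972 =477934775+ 557209197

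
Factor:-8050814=-2^1*4025407^1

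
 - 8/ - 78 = 4/39 = 0.10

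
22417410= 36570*613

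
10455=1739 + 8716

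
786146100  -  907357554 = - 121211454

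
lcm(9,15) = 45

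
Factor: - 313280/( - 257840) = 2^2*89^1*293^ ( - 1) = 356/293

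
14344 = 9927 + 4417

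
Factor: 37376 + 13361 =113^1*449^1 = 50737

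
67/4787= 67/4787 = 0.01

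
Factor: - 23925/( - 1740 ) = 2^(  -  2)*5^1*11^1 = 55/4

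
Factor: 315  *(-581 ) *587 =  - 107429805 = - 3^2*  5^1*7^2*83^1*587^1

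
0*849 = 0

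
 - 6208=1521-7729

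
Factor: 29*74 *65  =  139490 = 2^1*5^1*13^1*29^1*37^1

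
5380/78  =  68  +  38/39=68.97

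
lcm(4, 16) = 16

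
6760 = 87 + 6673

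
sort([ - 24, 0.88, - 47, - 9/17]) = [ - 47, - 24,-9/17,  0.88]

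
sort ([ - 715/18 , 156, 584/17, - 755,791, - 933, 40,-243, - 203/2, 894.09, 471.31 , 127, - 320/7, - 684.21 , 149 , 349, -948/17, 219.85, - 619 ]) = [ - 933,-755, - 684.21 , - 619,- 243, - 203/2, - 948/17, - 320/7, - 715/18 , 584/17,40,127 , 149, 156,219.85,349 , 471.31 , 791, 894.09 ] 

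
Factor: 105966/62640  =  203/120 = 2^( - 3)*3^( - 1)*5^( - 1)*7^1*29^1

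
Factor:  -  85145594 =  - 2^1*73^1*583189^1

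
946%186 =16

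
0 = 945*0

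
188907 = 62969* 3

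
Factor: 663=3^1 * 13^1 * 17^1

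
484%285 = 199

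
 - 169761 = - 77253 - 92508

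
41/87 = 41/87= 0.47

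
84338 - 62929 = 21409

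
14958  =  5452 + 9506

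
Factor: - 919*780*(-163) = 2^2*3^1 *5^1 * 13^1*163^1 * 919^1 = 116841660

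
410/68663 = 410/68663 = 0.01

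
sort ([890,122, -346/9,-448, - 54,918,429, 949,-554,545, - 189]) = [-554,-448, - 189,-54,-346/9, 122,429,545, 890,  918 , 949 ] 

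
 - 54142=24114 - 78256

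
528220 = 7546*70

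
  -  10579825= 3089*( - 3425)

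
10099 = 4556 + 5543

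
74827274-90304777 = - 15477503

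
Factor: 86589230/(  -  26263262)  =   -5^1*7^1*13^1*31^( -1 )*95153^1*423601^( - 1)  =  -43294615/13131631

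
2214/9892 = 1107/4946 = 0.22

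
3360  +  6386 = 9746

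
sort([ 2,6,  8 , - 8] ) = [-8 , 2,6,8] 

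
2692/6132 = 673/1533 = 0.44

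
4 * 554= 2216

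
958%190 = 8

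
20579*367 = 7552493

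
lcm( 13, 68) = 884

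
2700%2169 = 531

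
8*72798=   582384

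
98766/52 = 49383/26=1899.35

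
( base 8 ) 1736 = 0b1111011110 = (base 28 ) 17A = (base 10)990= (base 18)310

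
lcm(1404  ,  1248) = 11232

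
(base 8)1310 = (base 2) 1011001000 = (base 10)712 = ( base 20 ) 1FC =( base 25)13c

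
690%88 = 74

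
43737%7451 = 6482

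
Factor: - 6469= - 6469^1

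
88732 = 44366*2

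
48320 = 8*6040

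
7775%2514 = 233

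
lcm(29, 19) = 551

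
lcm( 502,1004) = 1004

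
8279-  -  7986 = 16265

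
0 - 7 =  - 7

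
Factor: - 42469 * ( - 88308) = 2^2*3^2*7^1*11^1*223^1 * 6067^1 = 3750352452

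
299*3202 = 957398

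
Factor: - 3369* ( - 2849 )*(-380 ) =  - 2^2*3^1*5^1*7^1* 11^1*19^1*37^1 * 1123^1 = - 3647346780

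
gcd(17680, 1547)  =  221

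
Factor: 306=2^1*3^2*17^1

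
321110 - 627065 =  - 305955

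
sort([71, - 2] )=[ - 2, 71] 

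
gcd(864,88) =8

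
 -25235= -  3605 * 7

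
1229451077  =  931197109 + 298253968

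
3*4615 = 13845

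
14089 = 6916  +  7173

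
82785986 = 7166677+75619309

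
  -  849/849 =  - 1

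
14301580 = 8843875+5457705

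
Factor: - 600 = -2^3*3^1*5^2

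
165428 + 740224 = 905652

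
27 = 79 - 52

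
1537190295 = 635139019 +902051276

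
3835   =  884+2951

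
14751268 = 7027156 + 7724112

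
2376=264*9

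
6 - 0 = 6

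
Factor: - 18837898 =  - 2^1*61^1 * 154409^1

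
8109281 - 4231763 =3877518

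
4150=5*830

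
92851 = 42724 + 50127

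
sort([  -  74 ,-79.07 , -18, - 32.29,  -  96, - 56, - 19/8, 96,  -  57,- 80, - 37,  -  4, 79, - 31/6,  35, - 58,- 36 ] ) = [-96, - 80, - 79.07,  -  74,  -  58,  -  57, - 56,-37, - 36,-32.29, - 18, -31/6, -4,- 19/8, 35,  79,  96 ]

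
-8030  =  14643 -22673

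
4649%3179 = 1470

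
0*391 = 0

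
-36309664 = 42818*( - 848)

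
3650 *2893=10559450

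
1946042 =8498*229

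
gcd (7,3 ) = 1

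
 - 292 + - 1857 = -2149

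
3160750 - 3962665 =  - 801915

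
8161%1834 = 825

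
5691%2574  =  543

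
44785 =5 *8957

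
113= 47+66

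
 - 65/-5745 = 13/1149 = 0.01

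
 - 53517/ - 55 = 973+2/55 = 973.04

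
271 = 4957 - 4686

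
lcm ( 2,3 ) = 6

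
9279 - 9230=49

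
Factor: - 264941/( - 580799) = 307/673 =307^1*673^(-1 ) 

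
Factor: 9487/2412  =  2^ ( - 2 )*3^ ( - 2 )*53^1*67^( - 1) *179^1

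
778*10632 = 8271696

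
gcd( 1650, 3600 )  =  150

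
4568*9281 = 42395608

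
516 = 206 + 310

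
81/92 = 81/92 = 0.88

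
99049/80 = 1238 + 9/80 = 1238.11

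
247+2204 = 2451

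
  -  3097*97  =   - 300409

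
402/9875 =402/9875 = 0.04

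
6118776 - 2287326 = 3831450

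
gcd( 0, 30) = 30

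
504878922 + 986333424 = 1491212346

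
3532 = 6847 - 3315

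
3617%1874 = 1743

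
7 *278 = 1946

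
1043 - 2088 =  - 1045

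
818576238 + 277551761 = 1096127999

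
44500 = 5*8900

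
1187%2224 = 1187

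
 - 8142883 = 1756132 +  - 9899015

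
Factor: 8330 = 2^1* 5^1*7^2 * 17^1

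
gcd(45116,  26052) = 4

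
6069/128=47 + 53/128 = 47.41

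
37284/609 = 12428/203 = 61.22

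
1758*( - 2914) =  - 5122812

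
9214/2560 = 3+767/1280 = 3.60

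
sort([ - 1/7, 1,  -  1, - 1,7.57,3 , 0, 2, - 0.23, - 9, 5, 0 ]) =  [ - 9, - 1, - 1,- 0.23, - 1/7,0,0,1,2, 3, 5,7.57]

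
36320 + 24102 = 60422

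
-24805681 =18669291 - 43474972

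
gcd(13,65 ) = 13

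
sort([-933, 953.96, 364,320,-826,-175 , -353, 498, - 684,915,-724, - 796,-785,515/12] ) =[-933,-826, - 796, - 785,-724, - 684, - 353,-175,515/12,320,364,498, 915,953.96]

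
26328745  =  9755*2699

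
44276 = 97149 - 52873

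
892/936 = 223/234= 0.95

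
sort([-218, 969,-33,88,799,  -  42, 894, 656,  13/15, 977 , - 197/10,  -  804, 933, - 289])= [ - 804, - 289,-218, - 42,- 33,-197/10,  13/15, 88, 656, 799, 894, 933 , 969,977 ] 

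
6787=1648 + 5139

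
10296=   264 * 39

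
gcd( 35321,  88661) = 1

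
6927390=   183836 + 6743554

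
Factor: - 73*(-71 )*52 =2^2*13^1*71^1*73^1 =269516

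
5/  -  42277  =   - 5/42277 = -0.00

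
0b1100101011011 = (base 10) 6491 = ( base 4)1211123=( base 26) 9FH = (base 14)2519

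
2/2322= 1/1161 = 0.00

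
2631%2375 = 256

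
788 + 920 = 1708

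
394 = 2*197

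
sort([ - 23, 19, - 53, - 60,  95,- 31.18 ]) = [ - 60, - 53, - 31.18, - 23, 19,95]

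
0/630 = 0=0.00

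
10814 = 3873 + 6941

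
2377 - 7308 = -4931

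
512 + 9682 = 10194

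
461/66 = 461/66 = 6.98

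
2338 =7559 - 5221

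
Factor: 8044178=2^1*59^1*68171^1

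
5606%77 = 62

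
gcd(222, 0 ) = 222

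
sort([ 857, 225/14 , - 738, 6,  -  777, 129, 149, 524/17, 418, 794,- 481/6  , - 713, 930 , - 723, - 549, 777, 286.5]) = [  -  777,-738, - 723, - 713,  -  549,-481/6,6,225/14, 524/17,129, 149,  286.5,418, 777, 794 , 857,930]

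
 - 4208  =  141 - 4349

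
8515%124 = 83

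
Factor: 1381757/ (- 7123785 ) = - 3^( - 1)*5^(-1 ) * 13^1*71^(-1 )*157^1*677^1*6689^( -1 ) 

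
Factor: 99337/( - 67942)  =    -  617/422 =- 2^(-1)*211^ ( - 1 )*617^1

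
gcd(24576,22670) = 2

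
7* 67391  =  471737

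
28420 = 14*2030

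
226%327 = 226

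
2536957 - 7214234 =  - 4677277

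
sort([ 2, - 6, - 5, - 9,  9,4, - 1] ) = [ - 9, - 6,  -  5 , - 1,  2,4, 9]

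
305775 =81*3775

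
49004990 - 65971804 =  - 16966814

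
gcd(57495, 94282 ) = 1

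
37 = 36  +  1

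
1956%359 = 161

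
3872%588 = 344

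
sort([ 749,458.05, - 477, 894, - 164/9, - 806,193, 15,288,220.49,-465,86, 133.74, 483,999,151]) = [ - 806,-477, - 465, -164/9,15, 86,133.74,151,  193 , 220.49, 288,458.05,  483 , 749, 894,999] 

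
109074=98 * 1113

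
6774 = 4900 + 1874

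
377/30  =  12 + 17/30 =12.57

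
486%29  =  22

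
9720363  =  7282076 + 2438287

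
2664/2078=1332/1039 = 1.28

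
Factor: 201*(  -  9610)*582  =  -2^2*3^2*5^1 * 31^2 * 67^1*97^1 = - 1124197020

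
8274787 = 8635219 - 360432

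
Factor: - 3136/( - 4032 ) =3^( - 2 )*7^1 = 7/9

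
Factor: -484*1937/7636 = -11^2*13^1 * 23^(-1)*83^(  -  1)*149^1=- 234377/1909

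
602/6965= 86/995 =0.09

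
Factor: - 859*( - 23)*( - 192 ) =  - 2^6*3^1*23^1* 859^1 = -3793344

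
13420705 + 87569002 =100989707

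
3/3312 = 1/1104  =  0.00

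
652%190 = 82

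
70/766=35/383 = 0.09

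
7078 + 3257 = 10335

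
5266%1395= 1081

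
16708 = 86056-69348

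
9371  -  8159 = 1212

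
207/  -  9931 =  - 1 +9724/9931= - 0.02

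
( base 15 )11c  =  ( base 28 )90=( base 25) A2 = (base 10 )252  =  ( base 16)fc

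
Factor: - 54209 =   -  151^1*359^1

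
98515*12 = 1182180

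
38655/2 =38655/2 =19327.50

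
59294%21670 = 15954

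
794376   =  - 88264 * (-9)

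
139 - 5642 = - 5503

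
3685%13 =6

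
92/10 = 9 + 1/5 =9.20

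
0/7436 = 0 = 0.00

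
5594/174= 32 +13/87 = 32.15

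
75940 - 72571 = 3369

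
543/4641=181/1547 = 0.12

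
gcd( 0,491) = 491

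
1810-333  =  1477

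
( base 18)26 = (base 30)1C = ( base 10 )42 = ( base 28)1e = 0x2a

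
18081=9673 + 8408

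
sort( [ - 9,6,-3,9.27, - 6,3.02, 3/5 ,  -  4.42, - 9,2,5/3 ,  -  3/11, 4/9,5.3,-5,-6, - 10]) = [ - 10, - 9, - 9, - 6, - 6,  -  5, - 4.42, - 3, - 3/11,4/9,3/5,5/3,2,3.02, 5.3, 6,9.27 ]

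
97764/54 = 16294/9 = 1810.44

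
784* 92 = 72128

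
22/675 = 22/675 = 0.03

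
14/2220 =7/1110 = 0.01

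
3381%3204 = 177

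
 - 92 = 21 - 113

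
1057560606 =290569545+766991061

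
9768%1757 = 983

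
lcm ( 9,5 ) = 45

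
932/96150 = 466/48075 = 0.01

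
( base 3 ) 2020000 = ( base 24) 2jc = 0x654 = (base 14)83A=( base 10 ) 1620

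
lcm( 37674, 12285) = 565110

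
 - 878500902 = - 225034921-653465981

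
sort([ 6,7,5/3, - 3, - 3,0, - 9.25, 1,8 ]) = [ - 9.25, - 3,-3,0,  1,5/3,  6,7, 8] 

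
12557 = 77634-65077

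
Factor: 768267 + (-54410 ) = 713857=53^1*13469^1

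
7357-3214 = 4143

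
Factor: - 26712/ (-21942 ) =28/23 = 2^2*7^1*23^( - 1) 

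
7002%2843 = 1316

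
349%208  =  141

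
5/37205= 1/7441 = 0.00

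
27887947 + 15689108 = 43577055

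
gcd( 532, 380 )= 76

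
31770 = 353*90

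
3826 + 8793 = 12619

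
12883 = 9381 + 3502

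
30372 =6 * 5062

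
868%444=424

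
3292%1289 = 714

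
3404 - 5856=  - 2452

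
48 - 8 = 40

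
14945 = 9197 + 5748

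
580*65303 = 37875740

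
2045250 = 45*45450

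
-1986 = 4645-6631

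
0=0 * 199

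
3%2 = 1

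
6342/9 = 2114/3 = 704.67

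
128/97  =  1 + 31/97 = 1.32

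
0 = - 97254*0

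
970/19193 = 970/19193 = 0.05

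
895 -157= 738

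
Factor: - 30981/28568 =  - 2^ ( - 3) * 3^1*23^1*449^1*3571^(- 1)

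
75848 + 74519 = 150367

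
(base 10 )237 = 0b11101101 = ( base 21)B6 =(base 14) 12d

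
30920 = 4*7730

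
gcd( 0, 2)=2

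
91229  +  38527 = 129756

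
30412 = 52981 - 22569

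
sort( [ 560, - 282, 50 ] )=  [ - 282 , 50,560 ] 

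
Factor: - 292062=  - 2^1 * 3^1*48677^1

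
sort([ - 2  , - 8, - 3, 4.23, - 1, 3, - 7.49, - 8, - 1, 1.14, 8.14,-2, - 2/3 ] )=[ - 8,  -  8,  -  7.49, - 3, - 2,-2,-1, - 1, -2/3, 1.14, 3 , 4.23, 8.14]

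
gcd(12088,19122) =2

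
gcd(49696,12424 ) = 12424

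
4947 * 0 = 0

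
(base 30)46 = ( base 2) 1111110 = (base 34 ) 3O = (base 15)86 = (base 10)126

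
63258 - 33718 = 29540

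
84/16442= 42/8221 = 0.01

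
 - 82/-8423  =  82/8423 = 0.01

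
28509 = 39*731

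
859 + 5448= 6307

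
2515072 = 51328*49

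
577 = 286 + 291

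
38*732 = 27816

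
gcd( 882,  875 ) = 7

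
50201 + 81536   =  131737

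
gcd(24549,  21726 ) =3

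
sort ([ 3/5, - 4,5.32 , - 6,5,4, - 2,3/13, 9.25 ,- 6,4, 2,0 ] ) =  [ - 6, - 6,- 4, - 2,0,3/13,3/5,2,4,4,5,5.32,9.25]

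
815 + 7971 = 8786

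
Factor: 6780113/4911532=2^( - 2 )*29^1*113^1 * 439^( - 1) * 2069^1*2797^(-1)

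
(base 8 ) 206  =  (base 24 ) 5E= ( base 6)342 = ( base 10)134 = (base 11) 112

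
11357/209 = 54 + 71/209 = 54.34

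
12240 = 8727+3513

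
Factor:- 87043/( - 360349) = 193/799 = 17^(-1)*47^(-1 )*193^1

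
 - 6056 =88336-94392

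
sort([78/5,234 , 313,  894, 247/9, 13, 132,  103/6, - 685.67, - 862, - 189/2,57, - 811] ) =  [ - 862, - 811, - 685.67, - 189/2,13,78/5 , 103/6, 247/9,57,132, 234, 313, 894]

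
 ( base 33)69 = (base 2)11001111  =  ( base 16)cf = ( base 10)207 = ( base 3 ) 21200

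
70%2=0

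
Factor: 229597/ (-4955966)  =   - 2^( - 1 )*439^1  *  523^1*2477983^( - 1)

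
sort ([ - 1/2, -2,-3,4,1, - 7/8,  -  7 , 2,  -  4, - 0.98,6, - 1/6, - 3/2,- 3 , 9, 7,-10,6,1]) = [-10, - 7, - 4, - 3, - 3, - 2, - 3/2, - 0.98, - 7/8, - 1/2, - 1/6, 1, 1 , 2 , 4,  6 , 6,7,9 ]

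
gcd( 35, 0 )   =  35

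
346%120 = 106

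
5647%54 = 31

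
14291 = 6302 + 7989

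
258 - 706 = -448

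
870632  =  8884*98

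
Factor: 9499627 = 1231^1 * 7717^1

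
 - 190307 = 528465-718772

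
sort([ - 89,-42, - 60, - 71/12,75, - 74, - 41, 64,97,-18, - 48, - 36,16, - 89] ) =[ - 89, - 89, - 74, - 60, - 48, - 42, -41, - 36, - 18, - 71/12,16, 64, 75,  97]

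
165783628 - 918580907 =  - 752797279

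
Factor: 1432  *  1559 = 2^3 * 179^1*1559^1 = 2232488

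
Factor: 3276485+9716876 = 1279^1*10159^1 = 12993361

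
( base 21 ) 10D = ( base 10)454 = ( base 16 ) 1C6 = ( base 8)706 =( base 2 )111000110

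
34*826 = 28084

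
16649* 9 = 149841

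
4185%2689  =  1496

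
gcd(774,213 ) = 3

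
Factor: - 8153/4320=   -  2^( - 5) * 3^(-3 )*5^(  -  1 )*31^1*263^1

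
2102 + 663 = 2765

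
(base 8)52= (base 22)1k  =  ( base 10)42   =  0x2a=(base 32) 1A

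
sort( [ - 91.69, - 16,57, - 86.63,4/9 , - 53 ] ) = [ - 91.69,- 86.63, - 53, -16,4/9, 57]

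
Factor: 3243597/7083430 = 2^ (-1)*3^1*5^(  -  1) * 7^1 *257^1*601^1 * 708343^(  -  1) 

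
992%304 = 80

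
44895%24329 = 20566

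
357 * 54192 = 19346544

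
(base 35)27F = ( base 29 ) 36D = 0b101010010110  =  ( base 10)2710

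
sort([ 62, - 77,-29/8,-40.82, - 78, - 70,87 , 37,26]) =[ - 78, - 77,  -  70 ,-40.82, - 29/8, 26, 37, 62,  87]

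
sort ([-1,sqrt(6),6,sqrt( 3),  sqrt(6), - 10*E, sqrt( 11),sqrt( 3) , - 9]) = [-10*E, - 9, - 1,sqrt(3), sqrt(3),sqrt(6), sqrt ( 6 ),  sqrt(11 ),6]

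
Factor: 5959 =59^1*101^1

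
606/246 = 101/41 = 2.46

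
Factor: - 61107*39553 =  - 2416965171  =  - 3^1*37^1*1069^1*20369^1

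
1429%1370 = 59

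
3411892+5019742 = 8431634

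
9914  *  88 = 872432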